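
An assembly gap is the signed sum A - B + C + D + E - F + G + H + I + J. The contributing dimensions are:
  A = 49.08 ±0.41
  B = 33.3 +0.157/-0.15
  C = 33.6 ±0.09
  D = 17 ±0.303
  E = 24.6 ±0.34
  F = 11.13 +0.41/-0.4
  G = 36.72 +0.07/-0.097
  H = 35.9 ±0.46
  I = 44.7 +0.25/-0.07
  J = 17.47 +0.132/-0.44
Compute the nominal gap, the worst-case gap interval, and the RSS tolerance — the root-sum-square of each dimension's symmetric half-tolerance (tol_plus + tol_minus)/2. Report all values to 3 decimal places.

nominal=214.640 wc=[211.863,217.245] rss=0.947

Stack each dimension's contribution:
  +A: nom +49.080 → Σnom=49.080; wc +0.410/-0.410 → slack +0.410/-0.410; half-tol=0.410, Σhalf²=0.168100
  -B: nom -33.300 → Σnom=15.780; wc +0.150/-0.157 → slack +0.560/-0.567; half-tol=0.153, Σhalf²=0.191662
  +C: nom +33.600 → Σnom=49.380; wc +0.090/-0.090 → slack +0.650/-0.657; half-tol=0.090, Σhalf²=0.199762
  +D: nom +17.000 → Σnom=66.380; wc +0.303/-0.303 → slack +0.953/-0.960; half-tol=0.303, Σhalf²=0.291571
  +E: nom +24.600 → Σnom=90.980; wc +0.340/-0.340 → slack +1.293/-1.300; half-tol=0.340, Σhalf²=0.407171
  -F: nom -11.130 → Σnom=79.850; wc +0.400/-0.410 → slack +1.693/-1.710; half-tol=0.405, Σhalf²=0.571196
  +G: nom +36.720 → Σnom=116.570; wc +0.070/-0.097 → slack +1.763/-1.807; half-tol=0.084, Σhalf²=0.578169
  +H: nom +35.900 → Σnom=152.470; wc +0.460/-0.460 → slack +2.223/-2.267; half-tol=0.460, Σhalf²=0.789769
  +I: nom +44.700 → Σnom=197.170; wc +0.250/-0.070 → slack +2.473/-2.337; half-tol=0.160, Σhalf²=0.815369
  +J: nom +17.470 → Σnom=214.640; wc +0.132/-0.440 → slack +2.605/-2.777; half-tol=0.286, Σhalf²=0.897165
Nominal = 214.640. Worst-case = [214.640 - 2.777, 214.640 + 2.605] = [211.863, 217.245]. RSS = √0.897165 = 0.947.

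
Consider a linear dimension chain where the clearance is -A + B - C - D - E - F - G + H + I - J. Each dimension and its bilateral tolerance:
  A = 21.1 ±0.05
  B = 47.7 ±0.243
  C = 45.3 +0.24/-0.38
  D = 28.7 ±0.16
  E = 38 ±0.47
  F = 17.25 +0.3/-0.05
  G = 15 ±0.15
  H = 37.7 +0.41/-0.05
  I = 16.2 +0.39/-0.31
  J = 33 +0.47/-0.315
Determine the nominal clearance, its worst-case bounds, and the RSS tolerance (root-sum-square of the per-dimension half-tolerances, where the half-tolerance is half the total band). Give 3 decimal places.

nominal=-96.750 wc=[-99.193,-94.132] rss=0.887

Stack each dimension's contribution:
  -A: nom -21.100 → Σnom=-21.100; wc +0.050/-0.050 → slack +0.050/-0.050; half-tol=0.050, Σhalf²=0.002500
  +B: nom +47.700 → Σnom=26.600; wc +0.243/-0.243 → slack +0.293/-0.293; half-tol=0.243, Σhalf²=0.061549
  -C: nom -45.300 → Σnom=-18.700; wc +0.380/-0.240 → slack +0.673/-0.533; half-tol=0.310, Σhalf²=0.157649
  -D: nom -28.700 → Σnom=-47.400; wc +0.160/-0.160 → slack +0.833/-0.693; half-tol=0.160, Σhalf²=0.183249
  -E: nom -38.000 → Σnom=-85.400; wc +0.470/-0.470 → slack +1.303/-1.163; half-tol=0.470, Σhalf²=0.404149
  -F: nom -17.250 → Σnom=-102.650; wc +0.050/-0.300 → slack +1.353/-1.463; half-tol=0.175, Σhalf²=0.434774
  -G: nom -15.000 → Σnom=-117.650; wc +0.150/-0.150 → slack +1.503/-1.613; half-tol=0.150, Σhalf²=0.457274
  +H: nom +37.700 → Σnom=-79.950; wc +0.410/-0.050 → slack +1.913/-1.663; half-tol=0.230, Σhalf²=0.510174
  +I: nom +16.200 → Σnom=-63.750; wc +0.390/-0.310 → slack +2.303/-1.973; half-tol=0.350, Σhalf²=0.632674
  -J: nom -33.000 → Σnom=-96.750; wc +0.315/-0.470 → slack +2.618/-2.443; half-tol=0.392, Σhalf²=0.786730
Nominal = -96.750. Worst-case = [-96.750 - 2.443, -96.750 + 2.618] = [-99.193, -94.132]. RSS = √0.786730 = 0.887.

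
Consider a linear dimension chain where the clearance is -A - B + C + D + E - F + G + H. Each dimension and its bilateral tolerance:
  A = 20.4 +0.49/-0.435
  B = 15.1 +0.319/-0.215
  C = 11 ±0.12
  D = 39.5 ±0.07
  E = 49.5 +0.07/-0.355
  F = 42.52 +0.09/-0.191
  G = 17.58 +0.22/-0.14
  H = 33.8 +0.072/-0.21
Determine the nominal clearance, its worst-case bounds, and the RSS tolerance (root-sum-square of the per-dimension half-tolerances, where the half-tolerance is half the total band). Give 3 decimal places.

nominal=73.360 wc=[71.566,74.753] rss=0.649

Stack each dimension's contribution:
  -A: nom -20.400 → Σnom=-20.400; wc +0.435/-0.490 → slack +0.435/-0.490; half-tol=0.463, Σhalf²=0.213906
  -B: nom -15.100 → Σnom=-35.500; wc +0.215/-0.319 → slack +0.650/-0.809; half-tol=0.267, Σhalf²=0.285195
  +C: nom +11.000 → Σnom=-24.500; wc +0.120/-0.120 → slack +0.770/-0.929; half-tol=0.120, Σhalf²=0.299595
  +D: nom +39.500 → Σnom=15.000; wc +0.070/-0.070 → slack +0.840/-0.999; half-tol=0.070, Σhalf²=0.304495
  +E: nom +49.500 → Σnom=64.500; wc +0.070/-0.355 → slack +0.910/-1.354; half-tol=0.212, Σhalf²=0.349652
  -F: nom -42.520 → Σnom=21.980; wc +0.191/-0.090 → slack +1.101/-1.444; half-tol=0.141, Σhalf²=0.369392
  +G: nom +17.580 → Σnom=39.560; wc +0.220/-0.140 → slack +1.321/-1.584; half-tol=0.180, Σhalf²=0.401792
  +H: nom +33.800 → Σnom=73.360; wc +0.072/-0.210 → slack +1.393/-1.794; half-tol=0.141, Σhalf²=0.421673
Nominal = 73.360. Worst-case = [73.360 - 1.794, 73.360 + 1.393] = [71.566, 74.753]. RSS = √0.421673 = 0.649.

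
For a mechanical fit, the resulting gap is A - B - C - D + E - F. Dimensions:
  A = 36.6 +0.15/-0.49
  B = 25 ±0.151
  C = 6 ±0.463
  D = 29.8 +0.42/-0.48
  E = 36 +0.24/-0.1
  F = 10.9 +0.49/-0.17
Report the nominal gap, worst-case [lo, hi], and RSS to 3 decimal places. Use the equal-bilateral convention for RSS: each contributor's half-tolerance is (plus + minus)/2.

Stack each dimension's contribution:
  +A: nom +36.600 → Σnom=36.600; wc +0.150/-0.490 → slack +0.150/-0.490; half-tol=0.320, Σhalf²=0.102400
  -B: nom -25.000 → Σnom=11.600; wc +0.151/-0.151 → slack +0.301/-0.641; half-tol=0.151, Σhalf²=0.125201
  -C: nom -6.000 → Σnom=5.600; wc +0.463/-0.463 → slack +0.764/-1.104; half-tol=0.463, Σhalf²=0.339570
  -D: nom -29.800 → Σnom=-24.200; wc +0.480/-0.420 → slack +1.244/-1.524; half-tol=0.450, Σhalf²=0.542070
  +E: nom +36.000 → Σnom=11.800; wc +0.240/-0.100 → slack +1.484/-1.624; half-tol=0.170, Σhalf²=0.570970
  -F: nom -10.900 → Σnom=0.900; wc +0.170/-0.490 → slack +1.654/-2.114; half-tol=0.330, Σhalf²=0.679870
Nominal = 0.900. Worst-case = [0.900 - 2.114, 0.900 + 1.654] = [-1.214, 2.554]. RSS = √0.679870 = 0.825.

nominal=0.900 wc=[-1.214,2.554] rss=0.825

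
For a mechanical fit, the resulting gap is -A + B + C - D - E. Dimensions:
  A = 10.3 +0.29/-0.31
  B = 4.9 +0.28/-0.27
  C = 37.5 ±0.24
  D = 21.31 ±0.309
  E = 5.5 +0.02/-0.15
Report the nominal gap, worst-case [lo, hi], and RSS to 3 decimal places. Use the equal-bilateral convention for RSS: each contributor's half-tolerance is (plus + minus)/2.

Stack each dimension's contribution:
  -A: nom -10.300 → Σnom=-10.300; wc +0.310/-0.290 → slack +0.310/-0.290; half-tol=0.300, Σhalf²=0.090000
  +B: nom +4.900 → Σnom=-5.400; wc +0.280/-0.270 → slack +0.590/-0.560; half-tol=0.275, Σhalf²=0.165625
  +C: nom +37.500 → Σnom=32.100; wc +0.240/-0.240 → slack +0.830/-0.800; half-tol=0.240, Σhalf²=0.223225
  -D: nom -21.310 → Σnom=10.790; wc +0.309/-0.309 → slack +1.139/-1.109; half-tol=0.309, Σhalf²=0.318706
  -E: nom -5.500 → Σnom=5.290; wc +0.150/-0.020 → slack +1.289/-1.129; half-tol=0.085, Σhalf²=0.325931
Nominal = 5.290. Worst-case = [5.290 - 1.129, 5.290 + 1.289] = [4.161, 6.579]. RSS = √0.325931 = 0.571.

nominal=5.290 wc=[4.161,6.579] rss=0.571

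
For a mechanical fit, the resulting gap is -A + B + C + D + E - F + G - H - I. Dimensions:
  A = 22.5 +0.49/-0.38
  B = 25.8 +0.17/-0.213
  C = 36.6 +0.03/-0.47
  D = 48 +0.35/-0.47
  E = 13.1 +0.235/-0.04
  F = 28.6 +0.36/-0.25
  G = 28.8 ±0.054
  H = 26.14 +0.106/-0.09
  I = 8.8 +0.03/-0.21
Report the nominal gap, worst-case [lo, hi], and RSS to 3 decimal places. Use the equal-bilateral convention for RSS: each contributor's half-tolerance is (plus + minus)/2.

nominal=66.260 wc=[64.027,68.029] rss=0.772

Stack each dimension's contribution:
  -A: nom -22.500 → Σnom=-22.500; wc +0.380/-0.490 → slack +0.380/-0.490; half-tol=0.435, Σhalf²=0.189225
  +B: nom +25.800 → Σnom=3.300; wc +0.170/-0.213 → slack +0.550/-0.703; half-tol=0.192, Σhalf²=0.225897
  +C: nom +36.600 → Σnom=39.900; wc +0.030/-0.470 → slack +0.580/-1.173; half-tol=0.250, Σhalf²=0.288397
  +D: nom +48.000 → Σnom=87.900; wc +0.350/-0.470 → slack +0.930/-1.643; half-tol=0.410, Σhalf²=0.456497
  +E: nom +13.100 → Σnom=101.000; wc +0.235/-0.040 → slack +1.165/-1.683; half-tol=0.137, Σhalf²=0.475403
  -F: nom -28.600 → Σnom=72.400; wc +0.250/-0.360 → slack +1.415/-2.043; half-tol=0.305, Σhalf²=0.568429
  +G: nom +28.800 → Σnom=101.200; wc +0.054/-0.054 → slack +1.469/-2.097; half-tol=0.054, Σhalf²=0.571345
  -H: nom -26.140 → Σnom=75.060; wc +0.090/-0.106 → slack +1.559/-2.203; half-tol=0.098, Σhalf²=0.580949
  -I: nom -8.800 → Σnom=66.260; wc +0.210/-0.030 → slack +1.769/-2.233; half-tol=0.120, Σhalf²=0.595349
Nominal = 66.260. Worst-case = [66.260 - 2.233, 66.260 + 1.769] = [64.027, 68.029]. RSS = √0.595349 = 0.772.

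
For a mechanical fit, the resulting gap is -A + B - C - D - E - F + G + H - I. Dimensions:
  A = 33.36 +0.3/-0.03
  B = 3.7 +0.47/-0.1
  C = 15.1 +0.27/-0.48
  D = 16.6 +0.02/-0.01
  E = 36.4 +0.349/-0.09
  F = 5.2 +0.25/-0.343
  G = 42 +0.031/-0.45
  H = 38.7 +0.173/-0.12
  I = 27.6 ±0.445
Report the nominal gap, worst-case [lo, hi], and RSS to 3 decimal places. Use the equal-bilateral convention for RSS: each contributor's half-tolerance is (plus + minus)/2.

nominal=-49.860 wc=[-52.164,-47.788] rss=0.814

Stack each dimension's contribution:
  -A: nom -33.360 → Σnom=-33.360; wc +0.030/-0.300 → slack +0.030/-0.300; half-tol=0.165, Σhalf²=0.027225
  +B: nom +3.700 → Σnom=-29.660; wc +0.470/-0.100 → slack +0.500/-0.400; half-tol=0.285, Σhalf²=0.108450
  -C: nom -15.100 → Σnom=-44.760; wc +0.480/-0.270 → slack +0.980/-0.670; half-tol=0.375, Σhalf²=0.249075
  -D: nom -16.600 → Σnom=-61.360; wc +0.010/-0.020 → slack +0.990/-0.690; half-tol=0.015, Σhalf²=0.249300
  -E: nom -36.400 → Σnom=-97.760; wc +0.090/-0.349 → slack +1.080/-1.039; half-tol=0.219, Σhalf²=0.297480
  -F: nom -5.200 → Σnom=-102.960; wc +0.343/-0.250 → slack +1.423/-1.289; half-tol=0.296, Σhalf²=0.385393
  +G: nom +42.000 → Σnom=-60.960; wc +0.031/-0.450 → slack +1.454/-1.739; half-tol=0.240, Σhalf²=0.443233
  +H: nom +38.700 → Σnom=-22.260; wc +0.173/-0.120 → slack +1.627/-1.859; half-tol=0.146, Σhalf²=0.464695
  -I: nom -27.600 → Σnom=-49.860; wc +0.445/-0.445 → slack +2.072/-2.304; half-tol=0.445, Σhalf²=0.662720
Nominal = -49.860. Worst-case = [-49.860 - 2.304, -49.860 + 2.072] = [-52.164, -47.788]. RSS = √0.662720 = 0.814.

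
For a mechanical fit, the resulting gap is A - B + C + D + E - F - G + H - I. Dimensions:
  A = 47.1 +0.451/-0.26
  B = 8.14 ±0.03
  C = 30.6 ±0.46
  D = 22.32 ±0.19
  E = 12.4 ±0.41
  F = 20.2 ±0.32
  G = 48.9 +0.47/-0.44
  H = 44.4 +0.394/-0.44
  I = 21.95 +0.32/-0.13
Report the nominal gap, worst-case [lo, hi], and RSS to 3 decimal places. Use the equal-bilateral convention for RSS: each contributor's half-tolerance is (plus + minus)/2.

Stack each dimension's contribution:
  +A: nom +47.100 → Σnom=47.100; wc +0.451/-0.260 → slack +0.451/-0.260; half-tol=0.356, Σhalf²=0.126380
  -B: nom -8.140 → Σnom=38.960; wc +0.030/-0.030 → slack +0.481/-0.290; half-tol=0.030, Σhalf²=0.127280
  +C: nom +30.600 → Σnom=69.560; wc +0.460/-0.460 → slack +0.941/-0.750; half-tol=0.460, Σhalf²=0.338880
  +D: nom +22.320 → Σnom=91.880; wc +0.190/-0.190 → slack +1.131/-0.940; half-tol=0.190, Σhalf²=0.374980
  +E: nom +12.400 → Σnom=104.280; wc +0.410/-0.410 → slack +1.541/-1.350; half-tol=0.410, Σhalf²=0.543080
  -F: nom -20.200 → Σnom=84.080; wc +0.320/-0.320 → slack +1.861/-1.670; half-tol=0.320, Σhalf²=0.645480
  -G: nom -48.900 → Σnom=35.180; wc +0.440/-0.470 → slack +2.301/-2.140; half-tol=0.455, Σhalf²=0.852505
  +H: nom +44.400 → Σnom=79.580; wc +0.394/-0.440 → slack +2.695/-2.580; half-tol=0.417, Σhalf²=1.026394
  -I: nom -21.950 → Σnom=57.630; wc +0.130/-0.320 → slack +2.825/-2.900; half-tol=0.225, Σhalf²=1.077019
Nominal = 57.630. Worst-case = [57.630 - 2.900, 57.630 + 2.825] = [54.730, 60.455]. RSS = √1.077019 = 1.038.

nominal=57.630 wc=[54.730,60.455] rss=1.038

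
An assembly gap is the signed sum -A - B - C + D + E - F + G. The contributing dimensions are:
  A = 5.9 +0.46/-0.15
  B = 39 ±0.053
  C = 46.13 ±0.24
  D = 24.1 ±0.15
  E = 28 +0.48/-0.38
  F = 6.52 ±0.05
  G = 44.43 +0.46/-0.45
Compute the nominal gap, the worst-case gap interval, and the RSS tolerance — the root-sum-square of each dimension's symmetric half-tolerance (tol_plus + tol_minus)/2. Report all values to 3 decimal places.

Stack each dimension's contribution:
  -A: nom -5.900 → Σnom=-5.900; wc +0.150/-0.460 → slack +0.150/-0.460; half-tol=0.305, Σhalf²=0.093025
  -B: nom -39.000 → Σnom=-44.900; wc +0.053/-0.053 → slack +0.203/-0.513; half-tol=0.053, Σhalf²=0.095834
  -C: nom -46.130 → Σnom=-91.030; wc +0.240/-0.240 → slack +0.443/-0.753; half-tol=0.240, Σhalf²=0.153434
  +D: nom +24.100 → Σnom=-66.930; wc +0.150/-0.150 → slack +0.593/-0.903; half-tol=0.150, Σhalf²=0.175934
  +E: nom +28.000 → Σnom=-38.930; wc +0.480/-0.380 → slack +1.073/-1.283; half-tol=0.430, Σhalf²=0.360834
  -F: nom -6.520 → Σnom=-45.450; wc +0.050/-0.050 → slack +1.123/-1.333; half-tol=0.050, Σhalf²=0.363334
  +G: nom +44.430 → Σnom=-1.020; wc +0.460/-0.450 → slack +1.583/-1.783; half-tol=0.455, Σhalf²=0.570359
Nominal = -1.020. Worst-case = [-1.020 - 1.783, -1.020 + 1.583] = [-2.803, 0.563]. RSS = √0.570359 = 0.755.

nominal=-1.020 wc=[-2.803,0.563] rss=0.755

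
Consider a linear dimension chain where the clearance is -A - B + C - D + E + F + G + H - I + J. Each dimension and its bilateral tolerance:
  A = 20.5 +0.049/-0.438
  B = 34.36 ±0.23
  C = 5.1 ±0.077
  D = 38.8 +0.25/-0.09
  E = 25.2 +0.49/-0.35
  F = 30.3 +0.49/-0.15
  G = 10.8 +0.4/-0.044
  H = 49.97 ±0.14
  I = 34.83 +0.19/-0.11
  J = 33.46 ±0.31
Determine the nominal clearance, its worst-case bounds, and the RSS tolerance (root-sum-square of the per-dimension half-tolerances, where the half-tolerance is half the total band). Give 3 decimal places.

Stack each dimension's contribution:
  -A: nom -20.500 → Σnom=-20.500; wc +0.438/-0.049 → slack +0.438/-0.049; half-tol=0.243, Σhalf²=0.059292
  -B: nom -34.360 → Σnom=-54.860; wc +0.230/-0.230 → slack +0.668/-0.279; half-tol=0.230, Σhalf²=0.112192
  +C: nom +5.100 → Σnom=-49.760; wc +0.077/-0.077 → slack +0.745/-0.356; half-tol=0.077, Σhalf²=0.118121
  -D: nom -38.800 → Σnom=-88.560; wc +0.090/-0.250 → slack +0.835/-0.606; half-tol=0.170, Σhalf²=0.147021
  +E: nom +25.200 → Σnom=-63.360; wc +0.490/-0.350 → slack +1.325/-0.956; half-tol=0.420, Σhalf²=0.323421
  +F: nom +30.300 → Σnom=-33.060; wc +0.490/-0.150 → slack +1.815/-1.106; half-tol=0.320, Σhalf²=0.425821
  +G: nom +10.800 → Σnom=-22.260; wc +0.400/-0.044 → slack +2.215/-1.150; half-tol=0.222, Σhalf²=0.475105
  +H: nom +49.970 → Σnom=27.710; wc +0.140/-0.140 → slack +2.355/-1.290; half-tol=0.140, Σhalf²=0.494705
  -I: nom -34.830 → Σnom=-7.120; wc +0.110/-0.190 → slack +2.465/-1.480; half-tol=0.150, Σhalf²=0.517205
  +J: nom +33.460 → Σnom=26.340; wc +0.310/-0.310 → slack +2.775/-1.790; half-tol=0.310, Σhalf²=0.613305
Nominal = 26.340. Worst-case = [26.340 - 1.790, 26.340 + 2.775] = [24.550, 29.115]. RSS = √0.613305 = 0.783.

nominal=26.340 wc=[24.550,29.115] rss=0.783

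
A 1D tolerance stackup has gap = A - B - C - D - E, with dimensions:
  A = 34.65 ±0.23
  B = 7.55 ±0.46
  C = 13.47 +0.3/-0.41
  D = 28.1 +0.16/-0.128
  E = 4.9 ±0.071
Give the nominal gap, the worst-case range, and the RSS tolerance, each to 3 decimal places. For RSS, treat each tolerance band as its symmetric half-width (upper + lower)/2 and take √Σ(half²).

nominal=-19.370 wc=[-20.591,-18.071] rss=0.645

Stack each dimension's contribution:
  +A: nom +34.650 → Σnom=34.650; wc +0.230/-0.230 → slack +0.230/-0.230; half-tol=0.230, Σhalf²=0.052900
  -B: nom -7.550 → Σnom=27.100; wc +0.460/-0.460 → slack +0.690/-0.690; half-tol=0.460, Σhalf²=0.264500
  -C: nom -13.470 → Σnom=13.630; wc +0.410/-0.300 → slack +1.100/-0.990; half-tol=0.355, Σhalf²=0.390525
  -D: nom -28.100 → Σnom=-14.470; wc +0.128/-0.160 → slack +1.228/-1.150; half-tol=0.144, Σhalf²=0.411261
  -E: nom -4.900 → Σnom=-19.370; wc +0.071/-0.071 → slack +1.299/-1.221; half-tol=0.071, Σhalf²=0.416302
Nominal = -19.370. Worst-case = [-19.370 - 1.221, -19.370 + 1.299] = [-20.591, -18.071]. RSS = √0.416302 = 0.645.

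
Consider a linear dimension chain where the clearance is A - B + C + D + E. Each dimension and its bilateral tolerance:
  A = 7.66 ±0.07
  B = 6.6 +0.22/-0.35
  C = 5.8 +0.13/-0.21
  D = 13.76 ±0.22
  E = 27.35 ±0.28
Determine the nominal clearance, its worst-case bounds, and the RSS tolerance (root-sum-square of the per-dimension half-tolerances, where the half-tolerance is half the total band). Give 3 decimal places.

Stack each dimension's contribution:
  +A: nom +7.660 → Σnom=7.660; wc +0.070/-0.070 → slack +0.070/-0.070; half-tol=0.070, Σhalf²=0.004900
  -B: nom -6.600 → Σnom=1.060; wc +0.350/-0.220 → slack +0.420/-0.290; half-tol=0.285, Σhalf²=0.086125
  +C: nom +5.800 → Σnom=6.860; wc +0.130/-0.210 → slack +0.550/-0.500; half-tol=0.170, Σhalf²=0.115025
  +D: nom +13.760 → Σnom=20.620; wc +0.220/-0.220 → slack +0.770/-0.720; half-tol=0.220, Σhalf²=0.163425
  +E: nom +27.350 → Σnom=47.970; wc +0.280/-0.280 → slack +1.050/-1.000; half-tol=0.280, Σhalf²=0.241825
Nominal = 47.970. Worst-case = [47.970 - 1.000, 47.970 + 1.050] = [46.970, 49.020]. RSS = √0.241825 = 0.492.

nominal=47.970 wc=[46.970,49.020] rss=0.492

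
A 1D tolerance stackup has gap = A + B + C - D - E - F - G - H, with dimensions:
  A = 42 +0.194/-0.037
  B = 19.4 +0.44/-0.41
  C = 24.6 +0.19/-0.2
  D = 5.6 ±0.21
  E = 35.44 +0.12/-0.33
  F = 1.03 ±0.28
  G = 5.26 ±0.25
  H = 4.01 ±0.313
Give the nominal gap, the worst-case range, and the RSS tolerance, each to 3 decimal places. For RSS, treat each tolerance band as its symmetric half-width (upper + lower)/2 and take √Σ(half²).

Stack each dimension's contribution:
  +A: nom +42.000 → Σnom=42.000; wc +0.194/-0.037 → slack +0.194/-0.037; half-tol=0.116, Σhalf²=0.013340
  +B: nom +19.400 → Σnom=61.400; wc +0.440/-0.410 → slack +0.634/-0.447; half-tol=0.425, Σhalf²=0.193965
  +C: nom +24.600 → Σnom=86.000; wc +0.190/-0.200 → slack +0.824/-0.647; half-tol=0.195, Σhalf²=0.231990
  -D: nom -5.600 → Σnom=80.400; wc +0.210/-0.210 → slack +1.034/-0.857; half-tol=0.210, Σhalf²=0.276090
  -E: nom -35.440 → Σnom=44.960; wc +0.330/-0.120 → slack +1.364/-0.977; half-tol=0.225, Σhalf²=0.326715
  -F: nom -1.030 → Σnom=43.930; wc +0.280/-0.280 → slack +1.644/-1.257; half-tol=0.280, Σhalf²=0.405115
  -G: nom -5.260 → Σnom=38.670; wc +0.250/-0.250 → slack +1.894/-1.507; half-tol=0.250, Σhalf²=0.467615
  -H: nom -4.010 → Σnom=34.660; wc +0.313/-0.313 → slack +2.207/-1.820; half-tol=0.313, Σhalf²=0.565584
Nominal = 34.660. Worst-case = [34.660 - 1.820, 34.660 + 2.207] = [32.840, 36.867]. RSS = √0.565584 = 0.752.

nominal=34.660 wc=[32.840,36.867] rss=0.752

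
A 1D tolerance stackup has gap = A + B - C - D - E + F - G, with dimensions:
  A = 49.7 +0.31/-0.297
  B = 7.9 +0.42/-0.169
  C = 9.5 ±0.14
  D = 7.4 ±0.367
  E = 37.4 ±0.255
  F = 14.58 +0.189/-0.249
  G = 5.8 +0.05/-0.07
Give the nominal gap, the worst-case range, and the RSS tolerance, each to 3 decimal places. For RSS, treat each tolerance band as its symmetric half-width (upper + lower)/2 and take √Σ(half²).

nominal=12.080 wc=[10.553,13.831] rss=0.671

Stack each dimension's contribution:
  +A: nom +49.700 → Σnom=49.700; wc +0.310/-0.297 → slack +0.310/-0.297; half-tol=0.303, Σhalf²=0.092112
  +B: nom +7.900 → Σnom=57.600; wc +0.420/-0.169 → slack +0.730/-0.466; half-tol=0.294, Σhalf²=0.178842
  -C: nom -9.500 → Σnom=48.100; wc +0.140/-0.140 → slack +0.870/-0.606; half-tol=0.140, Σhalf²=0.198442
  -D: nom -7.400 → Σnom=40.700; wc +0.367/-0.367 → slack +1.237/-0.973; half-tol=0.367, Σhalf²=0.333132
  -E: nom -37.400 → Σnom=3.300; wc +0.255/-0.255 → slack +1.492/-1.228; half-tol=0.255, Σhalf²=0.398157
  +F: nom +14.580 → Σnom=17.880; wc +0.189/-0.249 → slack +1.681/-1.477; half-tol=0.219, Σhalf²=0.446118
  -G: nom -5.800 → Σnom=12.080; wc +0.070/-0.050 → slack +1.751/-1.527; half-tol=0.060, Σhalf²=0.449717
Nominal = 12.080. Worst-case = [12.080 - 1.527, 12.080 + 1.751] = [10.553, 13.831]. RSS = √0.449717 = 0.671.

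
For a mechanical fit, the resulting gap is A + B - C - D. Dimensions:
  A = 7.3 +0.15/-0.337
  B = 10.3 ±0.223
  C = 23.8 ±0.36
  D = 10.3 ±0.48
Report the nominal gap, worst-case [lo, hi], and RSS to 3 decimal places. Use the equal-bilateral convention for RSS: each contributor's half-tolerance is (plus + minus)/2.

nominal=-16.500 wc=[-17.900,-15.287] rss=0.685

Stack each dimension's contribution:
  +A: nom +7.300 → Σnom=7.300; wc +0.150/-0.337 → slack +0.150/-0.337; half-tol=0.243, Σhalf²=0.059292
  +B: nom +10.300 → Σnom=17.600; wc +0.223/-0.223 → slack +0.373/-0.560; half-tol=0.223, Σhalf²=0.109021
  -C: nom -23.800 → Σnom=-6.200; wc +0.360/-0.360 → slack +0.733/-0.920; half-tol=0.360, Σhalf²=0.238621
  -D: nom -10.300 → Σnom=-16.500; wc +0.480/-0.480 → slack +1.213/-1.400; half-tol=0.480, Σhalf²=0.469021
Nominal = -16.500. Worst-case = [-16.500 - 1.400, -16.500 + 1.213] = [-17.900, -15.287]. RSS = √0.469021 = 0.685.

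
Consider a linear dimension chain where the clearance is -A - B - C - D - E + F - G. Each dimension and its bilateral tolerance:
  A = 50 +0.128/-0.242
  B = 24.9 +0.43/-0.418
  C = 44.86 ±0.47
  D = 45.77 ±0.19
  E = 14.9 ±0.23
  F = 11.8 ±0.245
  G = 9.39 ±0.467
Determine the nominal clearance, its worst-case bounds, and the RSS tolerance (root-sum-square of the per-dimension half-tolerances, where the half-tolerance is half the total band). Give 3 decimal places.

nominal=-178.020 wc=[-180.180,-175.758] rss=0.896

Stack each dimension's contribution:
  -A: nom -50.000 → Σnom=-50.000; wc +0.242/-0.128 → slack +0.242/-0.128; half-tol=0.185, Σhalf²=0.034225
  -B: nom -24.900 → Σnom=-74.900; wc +0.418/-0.430 → slack +0.660/-0.558; half-tol=0.424, Σhalf²=0.214001
  -C: nom -44.860 → Σnom=-119.760; wc +0.470/-0.470 → slack +1.130/-1.028; half-tol=0.470, Σhalf²=0.434901
  -D: nom -45.770 → Σnom=-165.530; wc +0.190/-0.190 → slack +1.320/-1.218; half-tol=0.190, Σhalf²=0.471001
  -E: nom -14.900 → Σnom=-180.430; wc +0.230/-0.230 → slack +1.550/-1.448; half-tol=0.230, Σhalf²=0.523901
  +F: nom +11.800 → Σnom=-168.630; wc +0.245/-0.245 → slack +1.795/-1.693; half-tol=0.245, Σhalf²=0.583926
  -G: nom -9.390 → Σnom=-178.020; wc +0.467/-0.467 → slack +2.262/-2.160; half-tol=0.467, Σhalf²=0.802015
Nominal = -178.020. Worst-case = [-178.020 - 2.160, -178.020 + 2.262] = [-180.180, -175.758]. RSS = √0.802015 = 0.896.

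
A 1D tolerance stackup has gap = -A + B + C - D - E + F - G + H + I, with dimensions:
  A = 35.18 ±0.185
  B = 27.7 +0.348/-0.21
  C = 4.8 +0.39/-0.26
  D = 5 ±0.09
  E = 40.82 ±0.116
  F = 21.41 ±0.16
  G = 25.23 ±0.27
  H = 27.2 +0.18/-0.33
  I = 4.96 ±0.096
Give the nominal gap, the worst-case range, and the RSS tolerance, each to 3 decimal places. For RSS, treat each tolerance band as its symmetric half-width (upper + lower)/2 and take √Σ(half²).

nominal=-20.160 wc=[-21.877,-18.325] rss=0.642

Stack each dimension's contribution:
  -A: nom -35.180 → Σnom=-35.180; wc +0.185/-0.185 → slack +0.185/-0.185; half-tol=0.185, Σhalf²=0.034225
  +B: nom +27.700 → Σnom=-7.480; wc +0.348/-0.210 → slack +0.533/-0.395; half-tol=0.279, Σhalf²=0.112066
  +C: nom +4.800 → Σnom=-2.680; wc +0.390/-0.260 → slack +0.923/-0.655; half-tol=0.325, Σhalf²=0.217691
  -D: nom -5.000 → Σnom=-7.680; wc +0.090/-0.090 → slack +1.013/-0.745; half-tol=0.090, Σhalf²=0.225791
  -E: nom -40.820 → Σnom=-48.500; wc +0.116/-0.116 → slack +1.129/-0.861; half-tol=0.116, Σhalf²=0.239247
  +F: nom +21.410 → Σnom=-27.090; wc +0.160/-0.160 → slack +1.289/-1.021; half-tol=0.160, Σhalf²=0.264847
  -G: nom -25.230 → Σnom=-52.320; wc +0.270/-0.270 → slack +1.559/-1.291; half-tol=0.270, Σhalf²=0.337747
  +H: nom +27.200 → Σnom=-25.120; wc +0.180/-0.330 → slack +1.739/-1.621; half-tol=0.255, Σhalf²=0.402772
  +I: nom +4.960 → Σnom=-20.160; wc +0.096/-0.096 → slack +1.835/-1.717; half-tol=0.096, Σhalf²=0.411988
Nominal = -20.160. Worst-case = [-20.160 - 1.717, -20.160 + 1.835] = [-21.877, -18.325]. RSS = √0.411988 = 0.642.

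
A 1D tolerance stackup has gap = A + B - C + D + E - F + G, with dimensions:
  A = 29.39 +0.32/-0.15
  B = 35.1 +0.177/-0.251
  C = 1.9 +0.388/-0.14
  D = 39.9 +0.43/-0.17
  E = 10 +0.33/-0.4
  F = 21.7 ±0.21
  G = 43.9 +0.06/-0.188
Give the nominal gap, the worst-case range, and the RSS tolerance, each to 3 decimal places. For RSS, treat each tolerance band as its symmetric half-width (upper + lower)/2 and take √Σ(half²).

Stack each dimension's contribution:
  +A: nom +29.390 → Σnom=29.390; wc +0.320/-0.150 → slack +0.320/-0.150; half-tol=0.235, Σhalf²=0.055225
  +B: nom +35.100 → Σnom=64.490; wc +0.177/-0.251 → slack +0.497/-0.401; half-tol=0.214, Σhalf²=0.101021
  -C: nom -1.900 → Σnom=62.590; wc +0.140/-0.388 → slack +0.637/-0.789; half-tol=0.264, Σhalf²=0.170717
  +D: nom +39.900 → Σnom=102.490; wc +0.430/-0.170 → slack +1.067/-0.959; half-tol=0.300, Σhalf²=0.260717
  +E: nom +10.000 → Σnom=112.490; wc +0.330/-0.400 → slack +1.397/-1.359; half-tol=0.365, Σhalf²=0.393942
  -F: nom -21.700 → Σnom=90.790; wc +0.210/-0.210 → slack +1.607/-1.569; half-tol=0.210, Σhalf²=0.438042
  +G: nom +43.900 → Σnom=134.690; wc +0.060/-0.188 → slack +1.667/-1.757; half-tol=0.124, Σhalf²=0.453418
Nominal = 134.690. Worst-case = [134.690 - 1.757, 134.690 + 1.667] = [132.933, 136.357]. RSS = √0.453418 = 0.673.

nominal=134.690 wc=[132.933,136.357] rss=0.673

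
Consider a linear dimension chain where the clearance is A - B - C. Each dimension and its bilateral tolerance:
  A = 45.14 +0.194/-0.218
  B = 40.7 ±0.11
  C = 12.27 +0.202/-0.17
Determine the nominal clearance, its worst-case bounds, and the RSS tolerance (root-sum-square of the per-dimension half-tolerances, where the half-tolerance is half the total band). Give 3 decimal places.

nominal=-7.830 wc=[-8.360,-7.356] rss=0.299

Stack each dimension's contribution:
  +A: nom +45.140 → Σnom=45.140; wc +0.194/-0.218 → slack +0.194/-0.218; half-tol=0.206, Σhalf²=0.042436
  -B: nom -40.700 → Σnom=4.440; wc +0.110/-0.110 → slack +0.304/-0.328; half-tol=0.110, Σhalf²=0.054536
  -C: nom -12.270 → Σnom=-7.830; wc +0.170/-0.202 → slack +0.474/-0.530; half-tol=0.186, Σhalf²=0.089132
Nominal = -7.830. Worst-case = [-7.830 - 0.530, -7.830 + 0.474] = [-8.360, -7.356]. RSS = √0.089132 = 0.299.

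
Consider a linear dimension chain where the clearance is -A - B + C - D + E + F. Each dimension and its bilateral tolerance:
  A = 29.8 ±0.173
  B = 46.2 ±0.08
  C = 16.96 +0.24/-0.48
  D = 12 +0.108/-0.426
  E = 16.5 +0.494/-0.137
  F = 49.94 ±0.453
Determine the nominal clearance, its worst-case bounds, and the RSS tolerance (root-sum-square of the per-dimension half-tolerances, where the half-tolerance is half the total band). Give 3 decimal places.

nominal=-4.600 wc=[-6.031,-2.734] rss=0.736

Stack each dimension's contribution:
  -A: nom -29.800 → Σnom=-29.800; wc +0.173/-0.173 → slack +0.173/-0.173; half-tol=0.173, Σhalf²=0.029929
  -B: nom -46.200 → Σnom=-76.000; wc +0.080/-0.080 → slack +0.253/-0.253; half-tol=0.080, Σhalf²=0.036329
  +C: nom +16.960 → Σnom=-59.040; wc +0.240/-0.480 → slack +0.493/-0.733; half-tol=0.360, Σhalf²=0.165929
  -D: nom -12.000 → Σnom=-71.040; wc +0.426/-0.108 → slack +0.919/-0.841; half-tol=0.267, Σhalf²=0.237218
  +E: nom +16.500 → Σnom=-54.540; wc +0.494/-0.137 → slack +1.413/-0.978; half-tol=0.316, Σhalf²=0.336758
  +F: nom +49.940 → Σnom=-4.600; wc +0.453/-0.453 → slack +1.866/-1.431; half-tol=0.453, Σhalf²=0.541967
Nominal = -4.600. Worst-case = [-4.600 - 1.431, -4.600 + 1.866] = [-6.031, -2.734]. RSS = √0.541967 = 0.736.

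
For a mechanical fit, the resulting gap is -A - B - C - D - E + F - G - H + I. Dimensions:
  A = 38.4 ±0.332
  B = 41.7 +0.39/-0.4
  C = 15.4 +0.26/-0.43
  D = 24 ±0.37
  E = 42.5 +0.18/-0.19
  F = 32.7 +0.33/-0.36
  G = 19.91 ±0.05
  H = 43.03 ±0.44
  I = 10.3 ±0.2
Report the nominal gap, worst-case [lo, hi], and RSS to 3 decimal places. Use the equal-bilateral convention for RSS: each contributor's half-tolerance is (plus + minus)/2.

Stack each dimension's contribution:
  -A: nom -38.400 → Σnom=-38.400; wc +0.332/-0.332 → slack +0.332/-0.332; half-tol=0.332, Σhalf²=0.110224
  -B: nom -41.700 → Σnom=-80.100; wc +0.400/-0.390 → slack +0.732/-0.722; half-tol=0.395, Σhalf²=0.266249
  -C: nom -15.400 → Σnom=-95.500; wc +0.430/-0.260 → slack +1.162/-0.982; half-tol=0.345, Σhalf²=0.385274
  -D: nom -24.000 → Σnom=-119.500; wc +0.370/-0.370 → slack +1.532/-1.352; half-tol=0.370, Σhalf²=0.522174
  -E: nom -42.500 → Σnom=-162.000; wc +0.190/-0.180 → slack +1.722/-1.532; half-tol=0.185, Σhalf²=0.556399
  +F: nom +32.700 → Σnom=-129.300; wc +0.330/-0.360 → slack +2.052/-1.892; half-tol=0.345, Σhalf²=0.675424
  -G: nom -19.910 → Σnom=-149.210; wc +0.050/-0.050 → slack +2.102/-1.942; half-tol=0.050, Σhalf²=0.677924
  -H: nom -43.030 → Σnom=-192.240; wc +0.440/-0.440 → slack +2.542/-2.382; half-tol=0.440, Σhalf²=0.871524
  +I: nom +10.300 → Σnom=-181.940; wc +0.200/-0.200 → slack +2.742/-2.582; half-tol=0.200, Σhalf²=0.911524
Nominal = -181.940. Worst-case = [-181.940 - 2.582, -181.940 + 2.742] = [-184.522, -179.198]. RSS = √0.911524 = 0.955.

nominal=-181.940 wc=[-184.522,-179.198] rss=0.955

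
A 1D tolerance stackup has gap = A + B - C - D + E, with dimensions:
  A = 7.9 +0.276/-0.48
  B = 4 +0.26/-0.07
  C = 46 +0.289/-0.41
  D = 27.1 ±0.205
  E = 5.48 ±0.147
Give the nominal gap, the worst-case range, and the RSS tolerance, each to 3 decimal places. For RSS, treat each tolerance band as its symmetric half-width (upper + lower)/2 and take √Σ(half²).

nominal=-55.720 wc=[-56.911,-54.422] rss=0.597

Stack each dimension's contribution:
  +A: nom +7.900 → Σnom=7.900; wc +0.276/-0.480 → slack +0.276/-0.480; half-tol=0.378, Σhalf²=0.142884
  +B: nom +4.000 → Σnom=11.900; wc +0.260/-0.070 → slack +0.536/-0.550; half-tol=0.165, Σhalf²=0.170109
  -C: nom -46.000 → Σnom=-34.100; wc +0.410/-0.289 → slack +0.946/-0.839; half-tol=0.349, Σhalf²=0.292259
  -D: nom -27.100 → Σnom=-61.200; wc +0.205/-0.205 → slack +1.151/-1.044; half-tol=0.205, Σhalf²=0.334284
  +E: nom +5.480 → Σnom=-55.720; wc +0.147/-0.147 → slack +1.298/-1.191; half-tol=0.147, Σhalf²=0.355893
Nominal = -55.720. Worst-case = [-55.720 - 1.191, -55.720 + 1.298] = [-56.911, -54.422]. RSS = √0.355893 = 0.597.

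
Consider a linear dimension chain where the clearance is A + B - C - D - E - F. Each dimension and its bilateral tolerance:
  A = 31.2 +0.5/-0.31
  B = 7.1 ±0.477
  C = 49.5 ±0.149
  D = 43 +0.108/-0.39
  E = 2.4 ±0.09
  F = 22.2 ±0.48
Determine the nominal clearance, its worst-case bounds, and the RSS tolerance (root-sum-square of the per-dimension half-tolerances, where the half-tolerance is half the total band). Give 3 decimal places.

nominal=-78.800 wc=[-80.414,-76.714] rss=0.845

Stack each dimension's contribution:
  +A: nom +31.200 → Σnom=31.200; wc +0.500/-0.310 → slack +0.500/-0.310; half-tol=0.405, Σhalf²=0.164025
  +B: nom +7.100 → Σnom=38.300; wc +0.477/-0.477 → slack +0.977/-0.787; half-tol=0.477, Σhalf²=0.391554
  -C: nom -49.500 → Σnom=-11.200; wc +0.149/-0.149 → slack +1.126/-0.936; half-tol=0.149, Σhalf²=0.413755
  -D: nom -43.000 → Σnom=-54.200; wc +0.390/-0.108 → slack +1.516/-1.044; half-tol=0.249, Σhalf²=0.475756
  -E: nom -2.400 → Σnom=-56.600; wc +0.090/-0.090 → slack +1.606/-1.134; half-tol=0.090, Σhalf²=0.483856
  -F: nom -22.200 → Σnom=-78.800; wc +0.480/-0.480 → slack +2.086/-1.614; half-tol=0.480, Σhalf²=0.714256
Nominal = -78.800. Worst-case = [-78.800 - 1.614, -78.800 + 2.086] = [-80.414, -76.714]. RSS = √0.714256 = 0.845.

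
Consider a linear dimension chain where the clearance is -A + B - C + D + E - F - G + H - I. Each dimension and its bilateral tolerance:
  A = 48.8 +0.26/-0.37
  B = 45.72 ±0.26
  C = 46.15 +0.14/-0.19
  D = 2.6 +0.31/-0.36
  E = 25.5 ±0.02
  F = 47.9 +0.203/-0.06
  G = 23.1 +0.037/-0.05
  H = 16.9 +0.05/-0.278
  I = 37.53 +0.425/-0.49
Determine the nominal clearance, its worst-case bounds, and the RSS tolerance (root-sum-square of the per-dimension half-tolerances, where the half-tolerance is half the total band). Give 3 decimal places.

nominal=-112.760 wc=[-114.743,-110.960] rss=0.750

Stack each dimension's contribution:
  -A: nom -48.800 → Σnom=-48.800; wc +0.370/-0.260 → slack +0.370/-0.260; half-tol=0.315, Σhalf²=0.099225
  +B: nom +45.720 → Σnom=-3.080; wc +0.260/-0.260 → slack +0.630/-0.520; half-tol=0.260, Σhalf²=0.166825
  -C: nom -46.150 → Σnom=-49.230; wc +0.190/-0.140 → slack +0.820/-0.660; half-tol=0.165, Σhalf²=0.194050
  +D: nom +2.600 → Σnom=-46.630; wc +0.310/-0.360 → slack +1.130/-1.020; half-tol=0.335, Σhalf²=0.306275
  +E: nom +25.500 → Σnom=-21.130; wc +0.020/-0.020 → slack +1.150/-1.040; half-tol=0.020, Σhalf²=0.306675
  -F: nom -47.900 → Σnom=-69.030; wc +0.060/-0.203 → slack +1.210/-1.243; half-tol=0.132, Σhalf²=0.323967
  -G: nom -23.100 → Σnom=-92.130; wc +0.050/-0.037 → slack +1.260/-1.280; half-tol=0.043, Σhalf²=0.325859
  +H: nom +16.900 → Σnom=-75.230; wc +0.050/-0.278 → slack +1.310/-1.558; half-tol=0.164, Σhalf²=0.352755
  -I: nom -37.530 → Σnom=-112.760; wc +0.490/-0.425 → slack +1.800/-1.983; half-tol=0.458, Σhalf²=0.562062
Nominal = -112.760. Worst-case = [-112.760 - 1.983, -112.760 + 1.800] = [-114.743, -110.960]. RSS = √0.562062 = 0.750.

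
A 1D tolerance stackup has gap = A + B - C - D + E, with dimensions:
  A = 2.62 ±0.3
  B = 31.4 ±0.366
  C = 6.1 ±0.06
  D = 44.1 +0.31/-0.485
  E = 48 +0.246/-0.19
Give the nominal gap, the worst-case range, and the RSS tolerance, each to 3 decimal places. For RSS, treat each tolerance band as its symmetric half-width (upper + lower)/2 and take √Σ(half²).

nominal=31.820 wc=[30.594,33.277] rss=0.658

Stack each dimension's contribution:
  +A: nom +2.620 → Σnom=2.620; wc +0.300/-0.300 → slack +0.300/-0.300; half-tol=0.300, Σhalf²=0.090000
  +B: nom +31.400 → Σnom=34.020; wc +0.366/-0.366 → slack +0.666/-0.666; half-tol=0.366, Σhalf²=0.223956
  -C: nom -6.100 → Σnom=27.920; wc +0.060/-0.060 → slack +0.726/-0.726; half-tol=0.060, Σhalf²=0.227556
  -D: nom -44.100 → Σnom=-16.180; wc +0.485/-0.310 → slack +1.211/-1.036; half-tol=0.397, Σhalf²=0.385562
  +E: nom +48.000 → Σnom=31.820; wc +0.246/-0.190 → slack +1.457/-1.226; half-tol=0.218, Σhalf²=0.433086
Nominal = 31.820. Worst-case = [31.820 - 1.226, 31.820 + 1.457] = [30.594, 33.277]. RSS = √0.433086 = 0.658.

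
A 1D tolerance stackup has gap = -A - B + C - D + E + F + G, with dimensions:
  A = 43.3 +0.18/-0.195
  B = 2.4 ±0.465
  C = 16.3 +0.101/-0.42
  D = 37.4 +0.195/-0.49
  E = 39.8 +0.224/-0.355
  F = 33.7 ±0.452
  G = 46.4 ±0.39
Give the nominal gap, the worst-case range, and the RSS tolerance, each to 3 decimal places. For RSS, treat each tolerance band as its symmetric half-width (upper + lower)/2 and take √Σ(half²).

Stack each dimension's contribution:
  -A: nom -43.300 → Σnom=-43.300; wc +0.195/-0.180 → slack +0.195/-0.180; half-tol=0.188, Σhalf²=0.035156
  -B: nom -2.400 → Σnom=-45.700; wc +0.465/-0.465 → slack +0.660/-0.645; half-tol=0.465, Σhalf²=0.251381
  +C: nom +16.300 → Σnom=-29.400; wc +0.101/-0.420 → slack +0.761/-1.065; half-tol=0.261, Σhalf²=0.319242
  -D: nom -37.400 → Σnom=-66.800; wc +0.490/-0.195 → slack +1.251/-1.260; half-tol=0.343, Σhalf²=0.436548
  +E: nom +39.800 → Σnom=-27.000; wc +0.224/-0.355 → slack +1.475/-1.615; half-tol=0.289, Σhalf²=0.520358
  +F: nom +33.700 → Σnom=6.700; wc +0.452/-0.452 → slack +1.927/-2.067; half-tol=0.452, Σhalf²=0.724662
  +G: nom +46.400 → Σnom=53.100; wc +0.390/-0.390 → slack +2.317/-2.457; half-tol=0.390, Σhalf²=0.876762
Nominal = 53.100. Worst-case = [53.100 - 2.457, 53.100 + 2.317] = [50.643, 55.417]. RSS = √0.876762 = 0.936.

nominal=53.100 wc=[50.643,55.417] rss=0.936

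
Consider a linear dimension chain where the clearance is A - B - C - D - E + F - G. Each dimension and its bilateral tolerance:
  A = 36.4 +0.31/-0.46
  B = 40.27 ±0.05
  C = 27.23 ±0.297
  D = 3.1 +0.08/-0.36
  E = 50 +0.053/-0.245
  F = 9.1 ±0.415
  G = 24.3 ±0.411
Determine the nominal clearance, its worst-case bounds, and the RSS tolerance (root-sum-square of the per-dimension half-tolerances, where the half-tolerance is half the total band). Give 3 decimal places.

Stack each dimension's contribution:
  +A: nom +36.400 → Σnom=36.400; wc +0.310/-0.460 → slack +0.310/-0.460; half-tol=0.385, Σhalf²=0.148225
  -B: nom -40.270 → Σnom=-3.870; wc +0.050/-0.050 → slack +0.360/-0.510; half-tol=0.050, Σhalf²=0.150725
  -C: nom -27.230 → Σnom=-31.100; wc +0.297/-0.297 → slack +0.657/-0.807; half-tol=0.297, Σhalf²=0.238934
  -D: nom -3.100 → Σnom=-34.200; wc +0.360/-0.080 → slack +1.017/-0.887; half-tol=0.220, Σhalf²=0.287334
  -E: nom -50.000 → Σnom=-84.200; wc +0.245/-0.053 → slack +1.262/-0.940; half-tol=0.149, Σhalf²=0.309535
  +F: nom +9.100 → Σnom=-75.100; wc +0.415/-0.415 → slack +1.677/-1.355; half-tol=0.415, Σhalf²=0.481760
  -G: nom -24.300 → Σnom=-99.400; wc +0.411/-0.411 → slack +2.088/-1.766; half-tol=0.411, Σhalf²=0.650681
Nominal = -99.400. Worst-case = [-99.400 - 1.766, -99.400 + 2.088] = [-101.166, -97.312]. RSS = √0.650681 = 0.807.

nominal=-99.400 wc=[-101.166,-97.312] rss=0.807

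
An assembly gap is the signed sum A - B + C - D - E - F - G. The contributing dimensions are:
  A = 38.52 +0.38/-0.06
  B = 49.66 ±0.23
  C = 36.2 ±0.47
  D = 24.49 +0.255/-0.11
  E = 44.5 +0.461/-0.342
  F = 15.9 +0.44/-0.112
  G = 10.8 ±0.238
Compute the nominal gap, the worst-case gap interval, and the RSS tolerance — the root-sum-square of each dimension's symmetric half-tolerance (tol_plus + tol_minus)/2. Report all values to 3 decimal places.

nominal=-70.630 wc=[-72.784,-68.748] rss=0.806

Stack each dimension's contribution:
  +A: nom +38.520 → Σnom=38.520; wc +0.380/-0.060 → slack +0.380/-0.060; half-tol=0.220, Σhalf²=0.048400
  -B: nom -49.660 → Σnom=-11.140; wc +0.230/-0.230 → slack +0.610/-0.290; half-tol=0.230, Σhalf²=0.101300
  +C: nom +36.200 → Σnom=25.060; wc +0.470/-0.470 → slack +1.080/-0.760; half-tol=0.470, Σhalf²=0.322200
  -D: nom -24.490 → Σnom=0.570; wc +0.110/-0.255 → slack +1.190/-1.015; half-tol=0.182, Σhalf²=0.355506
  -E: nom -44.500 → Σnom=-43.930; wc +0.342/-0.461 → slack +1.532/-1.476; half-tol=0.402, Σhalf²=0.516709
  -F: nom -15.900 → Σnom=-59.830; wc +0.112/-0.440 → slack +1.644/-1.916; half-tol=0.276, Σhalf²=0.592885
  -G: nom -10.800 → Σnom=-70.630; wc +0.238/-0.238 → slack +1.882/-2.154; half-tol=0.238, Σhalf²=0.649529
Nominal = -70.630. Worst-case = [-70.630 - 2.154, -70.630 + 1.882] = [-72.784, -68.748]. RSS = √0.649529 = 0.806.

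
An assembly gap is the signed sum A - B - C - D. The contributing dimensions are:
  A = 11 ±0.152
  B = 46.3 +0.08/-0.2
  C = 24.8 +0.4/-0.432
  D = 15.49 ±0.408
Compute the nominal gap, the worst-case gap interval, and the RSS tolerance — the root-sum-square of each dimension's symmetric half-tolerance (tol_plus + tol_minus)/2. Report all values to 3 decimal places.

nominal=-75.590 wc=[-76.630,-74.398] rss=0.618

Stack each dimension's contribution:
  +A: nom +11.000 → Σnom=11.000; wc +0.152/-0.152 → slack +0.152/-0.152; half-tol=0.152, Σhalf²=0.023104
  -B: nom -46.300 → Σnom=-35.300; wc +0.200/-0.080 → slack +0.352/-0.232; half-tol=0.140, Σhalf²=0.042704
  -C: nom -24.800 → Σnom=-60.100; wc +0.432/-0.400 → slack +0.784/-0.632; half-tol=0.416, Σhalf²=0.215760
  -D: nom -15.490 → Σnom=-75.590; wc +0.408/-0.408 → slack +1.192/-1.040; half-tol=0.408, Σhalf²=0.382224
Nominal = -75.590. Worst-case = [-75.590 - 1.040, -75.590 + 1.192] = [-76.630, -74.398]. RSS = √0.382224 = 0.618.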